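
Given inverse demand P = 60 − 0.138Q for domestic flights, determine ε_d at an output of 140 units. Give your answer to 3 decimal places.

-2.106

At Q = 140, P = 60 − 0.138(140) = 40.68.
dP/dQ = −0.138, so dQ/dP = 1/(−0.138) = -7.246.
ε = (dQ/dP)(P/Q) = (-7.246)(40.68/140).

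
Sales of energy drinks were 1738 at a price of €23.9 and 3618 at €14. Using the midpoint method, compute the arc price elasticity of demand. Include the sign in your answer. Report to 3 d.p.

ΔQ = 3618 − 1738 = 1880; ΔP = 14 − 23.9 = -9.9.
Midpoints: P̄ = 18.95, Q̄ = 2678.0.
ε = (ΔQ/ΔP)(P̄/Q̄) = (1880/-9.9)(18.95/2678.0).

-1.344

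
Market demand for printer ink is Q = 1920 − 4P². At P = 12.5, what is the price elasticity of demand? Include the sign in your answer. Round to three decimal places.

-0.965

At P = 12.5, Q = 1295.
dQ/dP = −8P = -100.
ε = (dQ/dP)(P/Q) = (-100)(12.5/1295).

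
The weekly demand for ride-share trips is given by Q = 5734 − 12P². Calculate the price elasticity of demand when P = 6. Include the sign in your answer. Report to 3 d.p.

At P = 6, Q = 5302.
dQ/dP = −24P = -144.
ε = (dQ/dP)(P/Q) = (-144)(6/5302).

-0.163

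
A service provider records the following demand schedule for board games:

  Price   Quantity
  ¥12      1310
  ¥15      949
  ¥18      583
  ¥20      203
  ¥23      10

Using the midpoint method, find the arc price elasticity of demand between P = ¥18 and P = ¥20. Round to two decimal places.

At P = 18, Q = 583; at P = 20, Q = 203.
ΔQ = -380, ΔP = 2. Midpoints: P̄ = 19.00, Q̄ = 393.0.
ε = (ΔQ/ΔP)(P̄/Q̄) = (-380/2)(19.00/393.0).

-9.19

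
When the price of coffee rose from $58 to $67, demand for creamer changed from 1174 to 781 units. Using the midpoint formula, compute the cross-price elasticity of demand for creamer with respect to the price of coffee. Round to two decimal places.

-2.79

ΔQ_x = 781 − 1174 = -393; ΔP_y = 67 − 58 = 9.
Midpoints: P̄_y = 62.50, Q̄_x = 977.5.
ε_xy = (ΔQ_x/ΔP_y)(P̄_y/Q̄_x) = (-393/9)(62.50/977.5).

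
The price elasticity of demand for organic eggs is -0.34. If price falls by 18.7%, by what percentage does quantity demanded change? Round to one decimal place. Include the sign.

%ΔQ ≈ ε × %ΔP = (-0.34)(-18.7%) = 6.36%.

6.4%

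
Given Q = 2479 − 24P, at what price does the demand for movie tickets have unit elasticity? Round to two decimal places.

For linear demand Q = a − bP, ε = −bP/(a − bP). |ε| = 1 when bP = a − bP, i.e. P = a/(2b).
P = 2479/(2·24) = 2479/48 = 51.6458.

51.65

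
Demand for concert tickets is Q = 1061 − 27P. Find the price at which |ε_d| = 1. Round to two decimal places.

For linear demand Q = a − bP, ε = −bP/(a − bP). |ε| = 1 when bP = a − bP, i.e. P = a/(2b).
P = 1061/(2·27) = 1061/54 = 19.6481.

19.65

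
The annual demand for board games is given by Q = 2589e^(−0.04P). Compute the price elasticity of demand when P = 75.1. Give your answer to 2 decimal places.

-3.00

At P = 75.1, Q = 128.384.
dQ/dP = −0.04·2589e^(−0.04P) = −0.04Q = -5.135.
ε = (dQ/dP)(P/Q) = (-5.135)(75.1/128.384).
|ε| > 1, so demand is elastic at this price.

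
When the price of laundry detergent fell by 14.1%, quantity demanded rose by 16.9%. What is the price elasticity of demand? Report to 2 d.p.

-1.20

ε = %ΔQ / %ΔP = (16.9)/(-14.1) = -1.199.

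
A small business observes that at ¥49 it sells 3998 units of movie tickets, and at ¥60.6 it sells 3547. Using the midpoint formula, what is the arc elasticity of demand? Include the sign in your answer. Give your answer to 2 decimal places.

-0.56

ΔQ = 3547 − 3998 = -451; ΔP = 60.6 − 49 = 11.6.
Midpoints: P̄ = 54.80, Q̄ = 3772.5.
ε = (ΔQ/ΔP)(P̄/Q̄) = (-451/11.6)(54.80/3772.5).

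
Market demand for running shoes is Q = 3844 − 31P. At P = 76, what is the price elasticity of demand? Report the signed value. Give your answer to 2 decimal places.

At P = 76, Q = 1488.
dQ/dP = −31.
ε = (dQ/dP)(P/Q) = (-31)(76/1488).

-1.58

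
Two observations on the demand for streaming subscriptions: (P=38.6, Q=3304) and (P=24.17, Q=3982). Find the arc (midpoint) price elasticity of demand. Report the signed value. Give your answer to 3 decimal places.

ΔQ = 3982 − 3304 = 678; ΔP = 24.17 − 38.6 = -14.43.
Midpoints: P̄ = 31.39, Q̄ = 3643.0.
ε = (ΔQ/ΔP)(P̄/Q̄) = (678/-14.43)(31.39/3643.0).

-0.405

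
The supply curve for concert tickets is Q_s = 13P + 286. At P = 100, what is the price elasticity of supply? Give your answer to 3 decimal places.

0.820

At P = 100, Q_s = 1586.
dQ_s/dP = 13.
ε_s = (dQ_s/dP)(P/Q_s) = (13)(100/1586).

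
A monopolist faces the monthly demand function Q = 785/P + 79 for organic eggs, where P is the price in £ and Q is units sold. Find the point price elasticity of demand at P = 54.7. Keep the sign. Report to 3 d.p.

-0.154

At P = 54.7, Q = 93.351.
dQ/dP = −785/P² = -0.262.
ε = (dQ/dP)(P/Q) = (-0.262)(54.7/93.351).
|ε| < 1, so demand is inelastic at this price.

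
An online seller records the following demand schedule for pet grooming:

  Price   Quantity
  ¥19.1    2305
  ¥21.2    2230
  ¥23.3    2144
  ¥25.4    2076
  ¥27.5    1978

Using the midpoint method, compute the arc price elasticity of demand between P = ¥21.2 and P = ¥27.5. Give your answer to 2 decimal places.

At P = 21.2, Q = 2230; at P = 27.5, Q = 1978.
ΔQ = -252, ΔP = 6.3. Midpoints: P̄ = 24.35, Q̄ = 2104.0.
ε = (ΔQ/ΔP)(P̄/Q̄) = (-252/6.3)(24.35/2104.0).

-0.46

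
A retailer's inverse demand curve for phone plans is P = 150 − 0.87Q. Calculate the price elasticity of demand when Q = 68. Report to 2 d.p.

At Q = 68, P = 150 − 0.87(68) = 90.84.
dP/dQ = −0.87, so dQ/dP = 1/(−0.87) = -1.149.
ε = (dQ/dP)(P/Q) = (-1.149)(90.84/68).

-1.54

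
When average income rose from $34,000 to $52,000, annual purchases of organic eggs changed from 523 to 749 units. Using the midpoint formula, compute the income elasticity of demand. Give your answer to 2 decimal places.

0.85

ΔQ = 226, ΔI = 18000. Midpoints: Ī = 43,000, Q̄ = 636.0.
ε_I = (ΔQ/ΔI)(Ī/Q̄) = (226/18000)(43000/636.0).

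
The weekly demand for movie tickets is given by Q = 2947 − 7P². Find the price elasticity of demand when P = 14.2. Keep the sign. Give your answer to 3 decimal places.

At P = 14.2, Q = 1535.520.
dQ/dP = −14P = -198.800.
ε = (dQ/dP)(P/Q) = (-198.800)(14.2/1535.520).

-1.838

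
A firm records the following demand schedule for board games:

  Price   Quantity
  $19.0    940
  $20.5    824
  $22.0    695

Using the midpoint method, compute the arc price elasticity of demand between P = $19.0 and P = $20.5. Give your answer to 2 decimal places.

At P = 19.0, Q = 940; at P = 20.5, Q = 824.
ΔQ = -116, ΔP = 1.5. Midpoints: P̄ = 19.75, Q̄ = 882.0.
ε = (ΔQ/ΔP)(P̄/Q̄) = (-116/1.5)(19.75/882.0).

-1.73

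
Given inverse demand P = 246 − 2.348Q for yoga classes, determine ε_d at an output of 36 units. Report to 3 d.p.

-1.910

At Q = 36, P = 246 − 2.348(36) = 161.47.
dP/dQ = −2.348, so dQ/dP = 1/(−2.348) = -0.426.
ε = (dQ/dP)(P/Q) = (-0.426)(161.47/36).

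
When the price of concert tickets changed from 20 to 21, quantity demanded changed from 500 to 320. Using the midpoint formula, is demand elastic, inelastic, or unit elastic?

Arc ε ≈ -9.000.
|ε| = 9.00 > 1.

elastic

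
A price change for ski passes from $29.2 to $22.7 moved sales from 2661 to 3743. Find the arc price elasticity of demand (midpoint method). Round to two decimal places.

ΔQ = 3743 − 2661 = 1082; ΔP = 22.7 − 29.2 = -6.5.
Midpoints: P̄ = 25.95, Q̄ = 3202.0.
ε = (ΔQ/ΔP)(P̄/Q̄) = (1082/-6.5)(25.95/3202.0).

-1.35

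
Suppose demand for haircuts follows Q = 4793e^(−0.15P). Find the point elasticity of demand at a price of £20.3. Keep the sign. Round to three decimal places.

At P = 20.3, Q = 228.129.
dQ/dP = −0.15·4793e^(−0.15P) = −0.15Q = -34.219.
ε = (dQ/dP)(P/Q) = (-34.219)(20.3/228.129).

-3.045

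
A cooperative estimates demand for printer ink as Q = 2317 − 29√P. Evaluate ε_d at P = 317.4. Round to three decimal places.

At P = 317.4, Q = 1800.344.
dQ/dP = −29/(2√P) = -0.814.
ε = (dQ/dP)(P/Q) = (-0.814)(317.4/1800.344).
|ε| < 1, so demand is inelastic at this price.

-0.143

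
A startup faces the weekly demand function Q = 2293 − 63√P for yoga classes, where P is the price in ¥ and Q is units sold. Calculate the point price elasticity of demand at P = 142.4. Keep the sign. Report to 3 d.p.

-0.244

At P = 142.4, Q = 1541.212.
dQ/dP = −63/(2√P) = -2.640.
ε = (dQ/dP)(P/Q) = (-2.640)(142.4/1541.212).
|ε| < 1, so demand is inelastic at this price.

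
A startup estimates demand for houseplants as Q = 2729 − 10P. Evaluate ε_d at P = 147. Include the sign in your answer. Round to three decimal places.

-1.168

At P = 147, Q = 1259.
dQ/dP = −10.
ε = (dQ/dP)(P/Q) = (-10)(147/1259).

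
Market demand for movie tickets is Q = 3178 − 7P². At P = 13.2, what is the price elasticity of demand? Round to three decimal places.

At P = 13.2, Q = 1958.320.
dQ/dP = −14P = -184.800.
ε = (dQ/dP)(P/Q) = (-184.800)(13.2/1958.320).

-1.246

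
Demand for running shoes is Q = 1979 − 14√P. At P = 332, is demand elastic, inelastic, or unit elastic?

Q = 1723.908, dQ/dP = -0.384.
ε = (dQ/dP)(P/Q) ≈ -0.074.
|ε| = 0.07 < 1.

inelastic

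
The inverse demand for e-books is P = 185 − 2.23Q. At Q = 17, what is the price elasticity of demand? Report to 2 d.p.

At Q = 17, P = 185 − 2.23(17) = 147.09.
dP/dQ = −2.23, so dQ/dP = 1/(−2.23) = -0.448.
ε = (dQ/dP)(P/Q) = (-0.448)(147.09/17).

-3.88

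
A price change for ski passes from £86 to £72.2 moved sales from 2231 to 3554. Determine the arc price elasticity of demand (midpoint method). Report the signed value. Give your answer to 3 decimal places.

-2.622

ΔQ = 3554 − 2231 = 1323; ΔP = 72.2 − 86 = -13.8.
Midpoints: P̄ = 79.10, Q̄ = 2892.5.
ε = (ΔQ/ΔP)(P̄/Q̄) = (1323/-13.8)(79.10/2892.5).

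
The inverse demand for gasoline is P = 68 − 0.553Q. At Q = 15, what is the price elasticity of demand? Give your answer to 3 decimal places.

At Q = 15, P = 68 − 0.553(15) = 59.70.
dP/dQ = −0.553, so dQ/dP = 1/(−0.553) = -1.808.
ε = (dQ/dP)(P/Q) = (-1.808)(59.70/15).

-7.198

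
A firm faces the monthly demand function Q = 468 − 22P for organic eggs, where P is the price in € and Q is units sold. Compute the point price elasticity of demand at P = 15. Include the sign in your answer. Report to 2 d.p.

-2.39

At P = 15, Q = 138.
dQ/dP = −22.
ε = (dQ/dP)(P/Q) = (-22)(15/138).
|ε| > 1, so demand is elastic at this price.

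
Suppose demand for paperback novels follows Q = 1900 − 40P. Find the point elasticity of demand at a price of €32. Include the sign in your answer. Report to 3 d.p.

-2.065

At P = 32, Q = 620.
dQ/dP = −40.
ε = (dQ/dP)(P/Q) = (-40)(32/620).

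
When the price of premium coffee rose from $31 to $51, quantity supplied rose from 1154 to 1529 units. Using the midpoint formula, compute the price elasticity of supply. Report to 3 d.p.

0.573

ΔQ = 1529 − 1154 = 375; ΔP = 51 − 31 = 20.
Midpoints: P̄ = 41.00, Q̄ = 1341.5.
ε_s = (ΔQ/ΔP)(P̄/Q̄) = (375/20)(41.00/1341.5).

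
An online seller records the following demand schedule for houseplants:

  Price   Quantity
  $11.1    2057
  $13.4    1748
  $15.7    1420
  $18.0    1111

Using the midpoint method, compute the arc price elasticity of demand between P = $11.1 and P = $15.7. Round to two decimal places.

At P = 11.1, Q = 2057; at P = 15.7, Q = 1420.
ΔQ = -637, ΔP = 4.6. Midpoints: P̄ = 13.40, Q̄ = 1738.5.
ε = (ΔQ/ΔP)(P̄/Q̄) = (-637/4.6)(13.40/1738.5).

-1.07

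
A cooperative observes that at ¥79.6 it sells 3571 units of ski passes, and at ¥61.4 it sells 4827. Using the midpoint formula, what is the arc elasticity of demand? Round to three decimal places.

ΔQ = 4827 − 3571 = 1256; ΔP = 61.4 − 79.6 = -18.2.
Midpoints: P̄ = 70.50, Q̄ = 4199.0.
ε = (ΔQ/ΔP)(P̄/Q̄) = (1256/-18.2)(70.50/4199.0).

-1.159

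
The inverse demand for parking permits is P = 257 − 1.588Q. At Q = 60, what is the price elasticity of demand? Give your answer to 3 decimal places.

-1.697

At Q = 60, P = 257 − 1.588(60) = 161.72.
dP/dQ = −1.588, so dQ/dP = 1/(−1.588) = -0.630.
ε = (dQ/dP)(P/Q) = (-0.630)(161.72/60).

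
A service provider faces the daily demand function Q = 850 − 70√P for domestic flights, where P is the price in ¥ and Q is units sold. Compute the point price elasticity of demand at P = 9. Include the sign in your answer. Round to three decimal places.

At P = 9, Q = 640.
dQ/dP = −70/(2√P) = -11.667.
ε = (dQ/dP)(P/Q) = (-11.667)(9/640).

-0.164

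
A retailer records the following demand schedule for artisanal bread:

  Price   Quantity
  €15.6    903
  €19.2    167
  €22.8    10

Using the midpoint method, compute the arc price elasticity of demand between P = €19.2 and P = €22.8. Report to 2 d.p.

-10.35

At P = 19.2, Q = 167; at P = 22.8, Q = 10.
ΔQ = -157, ΔP = 3.6. Midpoints: P̄ = 21.00, Q̄ = 88.5.
ε = (ΔQ/ΔP)(P̄/Q̄) = (-157/3.6)(21.00/88.5).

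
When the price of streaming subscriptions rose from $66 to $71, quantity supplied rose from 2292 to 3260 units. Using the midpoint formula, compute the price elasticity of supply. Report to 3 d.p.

4.777

ΔQ = 3260 − 2292 = 968; ΔP = 71 − 66 = 5.
Midpoints: P̄ = 68.50, Q̄ = 2776.0.
ε_s = (ΔQ/ΔP)(P̄/Q̄) = (968/5)(68.50/2776.0).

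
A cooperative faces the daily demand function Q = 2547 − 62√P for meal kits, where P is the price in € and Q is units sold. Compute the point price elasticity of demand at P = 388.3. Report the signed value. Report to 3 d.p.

-0.461

At P = 388.3, Q = 1325.270.
dQ/dP = −62/(2√P) = -1.573.
ε = (dQ/dP)(P/Q) = (-1.573)(388.3/1325.270).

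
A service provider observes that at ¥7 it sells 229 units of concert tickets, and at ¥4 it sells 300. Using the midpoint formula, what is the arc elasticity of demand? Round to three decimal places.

-0.492

ΔQ = 300 − 229 = 71; ΔP = 4 − 7 = -3.
Midpoints: P̄ = 5.50, Q̄ = 264.5.
ε = (ΔQ/ΔP)(P̄/Q̄) = (71/-3)(5.50/264.5).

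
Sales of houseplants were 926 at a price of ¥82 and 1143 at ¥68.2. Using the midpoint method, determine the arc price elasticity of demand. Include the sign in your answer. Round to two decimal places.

-1.14

ΔQ = 1143 − 926 = 217; ΔP = 68.2 − 82 = -13.8.
Midpoints: P̄ = 75.10, Q̄ = 1034.5.
ε = (ΔQ/ΔP)(P̄/Q̄) = (217/-13.8)(75.10/1034.5).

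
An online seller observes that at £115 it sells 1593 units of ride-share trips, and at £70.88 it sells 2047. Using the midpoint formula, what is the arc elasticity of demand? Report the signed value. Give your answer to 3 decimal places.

-0.525

ΔQ = 2047 − 1593 = 454; ΔP = 70.88 − 115 = -44.12.
Midpoints: P̄ = 92.94, Q̄ = 1820.0.
ε = (ΔQ/ΔP)(P̄/Q̄) = (454/-44.12)(92.94/1820.0).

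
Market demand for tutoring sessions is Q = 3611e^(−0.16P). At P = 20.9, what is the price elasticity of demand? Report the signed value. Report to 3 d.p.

At P = 20.9, Q = 127.452.
dQ/dP = −0.16·3611e^(−0.16P) = −0.16Q = -20.392.
ε = (dQ/dP)(P/Q) = (-20.392)(20.9/127.452).
|ε| > 1, so demand is elastic at this price.

-3.344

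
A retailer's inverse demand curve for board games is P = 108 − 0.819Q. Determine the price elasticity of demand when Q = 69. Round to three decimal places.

At Q = 69, P = 108 − 0.819(69) = 51.49.
dP/dQ = −0.819, so dQ/dP = 1/(−0.819) = -1.221.
ε = (dQ/dP)(P/Q) = (-1.221)(51.49/69).

-0.911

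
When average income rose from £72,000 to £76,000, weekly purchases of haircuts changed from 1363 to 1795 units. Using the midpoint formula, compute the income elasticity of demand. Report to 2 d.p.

ΔQ = 432, ΔI = 4000. Midpoints: Ī = 74,000, Q̄ = 1579.0.
ε_I = (ΔQ/ΔI)(Ī/Q̄) = (432/4000)(74000/1579.0).

5.06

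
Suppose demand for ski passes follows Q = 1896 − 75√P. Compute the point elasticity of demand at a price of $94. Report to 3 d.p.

-0.311

At P = 94, Q = 1168.848.
dQ/dP = −75/(2√P) = -3.868.
ε = (dQ/dP)(P/Q) = (-3.868)(94/1168.848).
|ε| < 1, so demand is inelastic at this price.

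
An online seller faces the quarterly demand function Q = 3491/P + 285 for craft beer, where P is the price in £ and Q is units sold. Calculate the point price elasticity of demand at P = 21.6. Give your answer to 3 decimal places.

-0.362

At P = 21.6, Q = 446.620.
dQ/dP = −3491/P² = -7.482.
ε = (dQ/dP)(P/Q) = (-7.482)(21.6/446.620).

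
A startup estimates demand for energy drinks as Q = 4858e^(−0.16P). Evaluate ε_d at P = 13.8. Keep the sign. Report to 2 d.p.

At P = 13.8, Q = 533.993.
dQ/dP = −0.16·4858e^(−0.16P) = −0.16Q = -85.439.
ε = (dQ/dP)(P/Q) = (-85.439)(13.8/533.993).
|ε| > 1, so demand is elastic at this price.

-2.21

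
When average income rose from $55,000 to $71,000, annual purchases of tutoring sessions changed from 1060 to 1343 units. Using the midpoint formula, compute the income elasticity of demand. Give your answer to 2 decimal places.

ΔQ = 283, ΔI = 16000. Midpoints: Ī = 63,000, Q̄ = 1201.5.
ε_I = (ΔQ/ΔI)(Ī/Q̄) = (283/16000)(63000/1201.5).

0.93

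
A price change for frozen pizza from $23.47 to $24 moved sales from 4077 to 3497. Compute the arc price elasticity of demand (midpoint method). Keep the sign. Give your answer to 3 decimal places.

-6.859

ΔQ = 3497 − 4077 = -580; ΔP = 24 − 23.47 = 0.53.
Midpoints: P̄ = 23.73, Q̄ = 3787.0.
ε = (ΔQ/ΔP)(P̄/Q̄) = (-580/0.53)(23.73/3787.0).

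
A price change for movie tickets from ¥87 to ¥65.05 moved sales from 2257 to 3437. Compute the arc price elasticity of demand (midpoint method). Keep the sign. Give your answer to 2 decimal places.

ΔQ = 3437 − 2257 = 1180; ΔP = 65.05 − 87 = -21.95.
Midpoints: P̄ = 76.03, Q̄ = 2847.0.
ε = (ΔQ/ΔP)(P̄/Q̄) = (1180/-21.95)(76.03/2847.0).

-1.44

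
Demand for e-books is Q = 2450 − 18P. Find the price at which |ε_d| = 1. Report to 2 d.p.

68.06

For linear demand Q = a − bP, ε = −bP/(a − bP). |ε| = 1 when bP = a − bP, i.e. P = a/(2b).
P = 2450/(2·18) = 2450/36 = 68.0556.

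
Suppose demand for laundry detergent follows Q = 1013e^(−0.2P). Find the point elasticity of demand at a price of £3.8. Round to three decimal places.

At P = 3.8, Q = 473.746.
dQ/dP = −0.2·1013e^(−0.2P) = −0.2Q = -94.749.
ε = (dQ/dP)(P/Q) = (-94.749)(3.8/473.746).
|ε| < 1, so demand is inelastic at this price.

-0.760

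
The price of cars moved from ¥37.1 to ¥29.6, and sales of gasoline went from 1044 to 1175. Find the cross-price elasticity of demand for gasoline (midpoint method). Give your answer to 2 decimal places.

-0.53

ΔQ_x = 1175 − 1044 = 131; ΔP_y = 29.6 − 37.1 = -7.5.
Midpoints: P̄_y = 33.35, Q̄_x = 1109.5.
ε_xy = (ΔQ_x/ΔP_y)(P̄_y/Q̄_x) = (131/-7.5)(33.35/1109.5).
ε_xy < 0, so the goods are complements.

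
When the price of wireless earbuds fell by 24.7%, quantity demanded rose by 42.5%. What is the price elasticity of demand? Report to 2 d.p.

ε = %ΔQ / %ΔP = (42.5)/(-24.7) = -1.721.

-1.72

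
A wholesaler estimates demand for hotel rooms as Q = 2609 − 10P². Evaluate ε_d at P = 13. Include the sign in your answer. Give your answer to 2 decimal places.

-3.68

At P = 13, Q = 919.
dQ/dP = −20P = -260.
ε = (dQ/dP)(P/Q) = (-260)(13/919).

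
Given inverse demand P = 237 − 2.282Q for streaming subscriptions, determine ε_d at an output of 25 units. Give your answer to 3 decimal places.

At Q = 25, P = 237 − 2.282(25) = 179.95.
dP/dQ = −2.282, so dQ/dP = 1/(−2.282) = -0.438.
ε = (dQ/dP)(P/Q) = (-0.438)(179.95/25).

-3.154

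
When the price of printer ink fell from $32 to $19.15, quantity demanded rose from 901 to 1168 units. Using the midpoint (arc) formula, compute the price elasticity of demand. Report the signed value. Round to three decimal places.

ΔQ = 1168 − 901 = 267; ΔP = 19.15 − 32 = -12.85.
Midpoints: P̄ = 25.57, Q̄ = 1034.5.
ε = (ΔQ/ΔP)(P̄/Q̄) = (267/-12.85)(25.57/1034.5).

-0.514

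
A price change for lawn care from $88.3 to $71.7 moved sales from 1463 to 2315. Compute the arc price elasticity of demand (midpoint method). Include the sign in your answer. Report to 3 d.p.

ΔQ = 2315 − 1463 = 852; ΔP = 71.7 − 88.3 = -16.6.
Midpoints: P̄ = 80.00, Q̄ = 1889.0.
ε = (ΔQ/ΔP)(P̄/Q̄) = (852/-16.6)(80.00/1889.0).

-2.174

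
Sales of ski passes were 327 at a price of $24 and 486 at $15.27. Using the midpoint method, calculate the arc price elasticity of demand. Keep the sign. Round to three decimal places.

-0.880

ΔQ = 486 − 327 = 159; ΔP = 15.27 − 24 = -8.73.
Midpoints: P̄ = 19.63, Q̄ = 406.5.
ε = (ΔQ/ΔP)(P̄/Q̄) = (159/-8.73)(19.63/406.5).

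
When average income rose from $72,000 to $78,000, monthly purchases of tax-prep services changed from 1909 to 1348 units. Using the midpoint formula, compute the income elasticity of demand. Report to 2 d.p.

ΔQ = -561, ΔI = 6000. Midpoints: Ī = 75,000, Q̄ = 1628.5.
ε_I = (ΔQ/ΔI)(Ī/Q̄) = (-561/6000)(75000/1628.5).

-4.31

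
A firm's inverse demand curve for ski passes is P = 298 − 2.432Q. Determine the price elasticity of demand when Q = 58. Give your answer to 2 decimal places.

At Q = 58, P = 298 − 2.432(58) = 156.94.
dP/dQ = −2.432, so dQ/dP = 1/(−2.432) = -0.411.
ε = (dQ/dP)(P/Q) = (-0.411)(156.94/58).

-1.11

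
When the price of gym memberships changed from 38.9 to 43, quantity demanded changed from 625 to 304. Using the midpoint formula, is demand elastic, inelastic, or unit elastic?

elastic

Arc ε ≈ -6.902.
|ε| = 6.90 > 1.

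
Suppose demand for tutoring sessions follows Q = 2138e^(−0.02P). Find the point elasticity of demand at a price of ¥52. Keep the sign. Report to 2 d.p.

At P = 52, Q = 755.686.
dQ/dP = −0.02·2138e^(−0.02P) = −0.02Q = -15.114.
ε = (dQ/dP)(P/Q) = (-15.114)(52/755.686).
|ε| > 1, so demand is elastic at this price.

-1.04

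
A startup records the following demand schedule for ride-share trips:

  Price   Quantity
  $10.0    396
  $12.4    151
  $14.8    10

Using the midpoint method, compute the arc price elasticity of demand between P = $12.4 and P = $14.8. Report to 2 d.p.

At P = 12.4, Q = 151; at P = 14.8, Q = 10.
ΔQ = -141, ΔP = 2.4. Midpoints: P̄ = 13.60, Q̄ = 80.5.
ε = (ΔQ/ΔP)(P̄/Q̄) = (-141/2.4)(13.60/80.5).

-9.93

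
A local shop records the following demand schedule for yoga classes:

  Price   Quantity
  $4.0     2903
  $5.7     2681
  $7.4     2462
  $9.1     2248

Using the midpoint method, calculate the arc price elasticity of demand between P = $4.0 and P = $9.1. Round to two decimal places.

-0.33

At P = 4.0, Q = 2903; at P = 9.1, Q = 2248.
ΔQ = -655, ΔP = 5.1. Midpoints: P̄ = 6.55, Q̄ = 2575.5.
ε = (ΔQ/ΔP)(P̄/Q̄) = (-655/5.1)(6.55/2575.5).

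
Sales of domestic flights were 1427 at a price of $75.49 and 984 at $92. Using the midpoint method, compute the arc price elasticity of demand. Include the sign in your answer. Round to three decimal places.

ΔQ = 984 − 1427 = -443; ΔP = 92 − 75.49 = 16.51.
Midpoints: P̄ = 83.75, Q̄ = 1205.5.
ε = (ΔQ/ΔP)(P̄/Q̄) = (-443/16.51)(83.75/1205.5).

-1.864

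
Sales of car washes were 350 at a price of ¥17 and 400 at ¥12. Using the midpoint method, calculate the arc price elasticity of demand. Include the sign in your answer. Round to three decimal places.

ΔQ = 400 − 350 = 50; ΔP = 12 − 17 = -5.
Midpoints: P̄ = 14.50, Q̄ = 375.0.
ε = (ΔQ/ΔP)(P̄/Q̄) = (50/-5)(14.50/375.0).

-0.387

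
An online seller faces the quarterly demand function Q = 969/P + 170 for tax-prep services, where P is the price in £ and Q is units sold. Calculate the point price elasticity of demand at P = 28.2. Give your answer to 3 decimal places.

-0.168

At P = 28.2, Q = 204.362.
dQ/dP = −969/P² = -1.219.
ε = (dQ/dP)(P/Q) = (-1.219)(28.2/204.362).
|ε| < 1, so demand is inelastic at this price.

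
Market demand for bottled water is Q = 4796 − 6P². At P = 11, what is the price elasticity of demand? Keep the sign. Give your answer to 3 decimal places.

-0.357

At P = 11, Q = 4070.
dQ/dP = −12P = -132.
ε = (dQ/dP)(P/Q) = (-132)(11/4070).
|ε| < 1, so demand is inelastic at this price.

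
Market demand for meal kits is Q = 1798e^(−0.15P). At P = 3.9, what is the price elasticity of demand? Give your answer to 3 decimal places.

-0.585

At P = 3.9, Q = 1001.676.
dQ/dP = −0.15·1798e^(−0.15P) = −0.15Q = -150.251.
ε = (dQ/dP)(P/Q) = (-150.251)(3.9/1001.676).
|ε| < 1, so demand is inelastic at this price.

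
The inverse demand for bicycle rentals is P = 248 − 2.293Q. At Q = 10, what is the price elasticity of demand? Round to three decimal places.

At Q = 10, P = 248 − 2.293(10) = 225.07.
dP/dQ = −2.293, so dQ/dP = 1/(−2.293) = -0.436.
ε = (dQ/dP)(P/Q) = (-0.436)(225.07/10).

-9.816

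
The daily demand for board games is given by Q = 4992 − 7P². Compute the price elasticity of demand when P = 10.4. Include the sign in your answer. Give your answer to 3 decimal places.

At P = 10.4, Q = 4234.880.
dQ/dP = −14P = -145.600.
ε = (dQ/dP)(P/Q) = (-145.600)(10.4/4234.880).

-0.358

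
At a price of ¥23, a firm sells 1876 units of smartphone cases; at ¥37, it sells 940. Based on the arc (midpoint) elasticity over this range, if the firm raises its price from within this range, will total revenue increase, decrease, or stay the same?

Arc ε = (-936/14)(30.00/1408.0) ≈ -1.425.
|ε| = 1.42 > 1, so demand is elastic. A price rise therefore reduces total revenue.

decrease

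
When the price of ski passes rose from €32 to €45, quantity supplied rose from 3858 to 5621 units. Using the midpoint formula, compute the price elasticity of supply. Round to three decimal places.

1.102

ΔQ = 5621 − 3858 = 1763; ΔP = 45 − 32 = 13.
Midpoints: P̄ = 38.50, Q̄ = 4739.5.
ε_s = (ΔQ/ΔP)(P̄/Q̄) = (1763/13)(38.50/4739.5).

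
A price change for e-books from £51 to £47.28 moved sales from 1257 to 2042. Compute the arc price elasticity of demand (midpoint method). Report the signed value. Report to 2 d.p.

-6.29

ΔQ = 2042 − 1257 = 785; ΔP = 47.28 − 51 = -3.72.
Midpoints: P̄ = 49.14, Q̄ = 1649.5.
ε = (ΔQ/ΔP)(P̄/Q̄) = (785/-3.72)(49.14/1649.5).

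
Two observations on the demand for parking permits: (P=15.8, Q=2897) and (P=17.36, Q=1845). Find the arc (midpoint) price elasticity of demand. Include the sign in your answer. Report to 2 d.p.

-4.72

ΔQ = 1845 − 2897 = -1052; ΔP = 17.36 − 15.8 = 1.56.
Midpoints: P̄ = 16.58, Q̄ = 2371.0.
ε = (ΔQ/ΔP)(P̄/Q̄) = (-1052/1.56)(16.58/2371.0).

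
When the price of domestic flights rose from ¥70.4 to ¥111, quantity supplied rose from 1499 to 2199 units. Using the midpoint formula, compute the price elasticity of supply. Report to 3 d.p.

0.846

ΔQ = 2199 − 1499 = 700; ΔP = 111 − 70.4 = 40.6.
Midpoints: P̄ = 90.70, Q̄ = 1849.0.
ε_s = (ΔQ/ΔP)(P̄/Q̄) = (700/40.6)(90.70/1849.0).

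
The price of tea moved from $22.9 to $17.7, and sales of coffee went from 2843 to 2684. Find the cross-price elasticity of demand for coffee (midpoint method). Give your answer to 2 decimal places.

ΔQ_x = 2684 − 2843 = -159; ΔP_y = 17.7 − 22.9 = -5.2.
Midpoints: P̄_y = 20.30, Q̄_x = 2763.5.
ε_xy = (ΔQ_x/ΔP_y)(P̄_y/Q̄_x) = (-159/-5.2)(20.30/2763.5).

0.22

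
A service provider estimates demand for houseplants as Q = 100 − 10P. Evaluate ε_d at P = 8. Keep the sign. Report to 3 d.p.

At P = 8, Q = 20.
dQ/dP = −10.
ε = (dQ/dP)(P/Q) = (-10)(8/20).
|ε| > 1, so demand is elastic at this price.

-4.000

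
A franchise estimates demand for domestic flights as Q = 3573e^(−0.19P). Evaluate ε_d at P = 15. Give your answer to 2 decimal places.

-2.85

At P = 15, Q = 206.678.
dQ/dP = −0.19·3573e^(−0.19P) = −0.19Q = -39.269.
ε = (dQ/dP)(P/Q) = (-39.269)(15/206.678).
|ε| > 1, so demand is elastic at this price.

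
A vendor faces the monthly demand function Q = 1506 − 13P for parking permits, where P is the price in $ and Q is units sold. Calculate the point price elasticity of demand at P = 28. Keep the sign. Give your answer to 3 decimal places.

At P = 28, Q = 1142.
dQ/dP = −13.
ε = (dQ/dP)(P/Q) = (-13)(28/1142).

-0.319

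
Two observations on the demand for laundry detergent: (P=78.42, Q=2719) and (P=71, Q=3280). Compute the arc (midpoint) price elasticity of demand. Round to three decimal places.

ΔQ = 3280 − 2719 = 561; ΔP = 71 − 78.42 = -7.42.
Midpoints: P̄ = 74.71, Q̄ = 2999.5.
ε = (ΔQ/ΔP)(P̄/Q̄) = (561/-7.42)(74.71/2999.5).

-1.883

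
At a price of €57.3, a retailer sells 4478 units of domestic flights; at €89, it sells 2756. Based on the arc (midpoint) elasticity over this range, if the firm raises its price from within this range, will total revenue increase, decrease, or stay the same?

Arc ε = (-1722/31.7)(73.15/3617.0) ≈ -1.099.
|ε| = 1.10 > 1, so demand is elastic. A price rise therefore reduces total revenue.

decrease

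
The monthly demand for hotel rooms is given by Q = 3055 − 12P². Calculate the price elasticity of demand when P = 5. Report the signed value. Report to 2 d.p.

At P = 5, Q = 2755.
dQ/dP = −24P = -120.
ε = (dQ/dP)(P/Q) = (-120)(5/2755).
|ε| < 1, so demand is inelastic at this price.

-0.22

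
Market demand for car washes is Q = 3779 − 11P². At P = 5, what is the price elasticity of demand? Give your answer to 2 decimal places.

-0.16

At P = 5, Q = 3504.
dQ/dP = −22P = -110.
ε = (dQ/dP)(P/Q) = (-110)(5/3504).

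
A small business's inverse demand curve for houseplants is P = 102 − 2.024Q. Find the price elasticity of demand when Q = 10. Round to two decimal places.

At Q = 10, P = 102 − 2.024(10) = 81.76.
dP/dQ = −2.024, so dQ/dP = 1/(−2.024) = -0.494.
ε = (dQ/dP)(P/Q) = (-0.494)(81.76/10).

-4.04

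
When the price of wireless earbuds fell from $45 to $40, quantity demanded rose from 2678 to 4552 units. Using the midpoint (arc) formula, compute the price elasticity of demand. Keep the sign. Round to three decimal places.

ΔQ = 4552 − 2678 = 1874; ΔP = 40 − 45 = -5.
Midpoints: P̄ = 42.50, Q̄ = 3615.0.
ε = (ΔQ/ΔP)(P̄/Q̄) = (1874/-5)(42.50/3615.0).

-4.406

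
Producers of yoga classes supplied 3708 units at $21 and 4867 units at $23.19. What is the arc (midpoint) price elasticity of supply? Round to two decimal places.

2.73

ΔQ = 4867 − 3708 = 1159; ΔP = 23.19 − 21 = 2.19.
Midpoints: P̄ = 22.09, Q̄ = 4287.5.
ε_s = (ΔQ/ΔP)(P̄/Q̄) = (1159/2.19)(22.09/4287.5).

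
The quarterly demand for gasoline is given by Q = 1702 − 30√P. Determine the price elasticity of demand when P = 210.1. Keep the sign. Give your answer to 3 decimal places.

At P = 210.1, Q = 1267.155.
dQ/dP = −30/(2√P) = -1.035.
ε = (dQ/dP)(P/Q) = (-1.035)(210.1/1267.155).
|ε| < 1, so demand is inelastic at this price.

-0.172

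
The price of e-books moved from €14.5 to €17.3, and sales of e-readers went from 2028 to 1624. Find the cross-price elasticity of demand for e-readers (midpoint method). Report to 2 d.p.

-1.26

ΔQ_x = 1624 − 2028 = -404; ΔP_y = 17.3 − 14.5 = 2.8.
Midpoints: P̄_y = 15.90, Q̄_x = 1826.0.
ε_xy = (ΔQ_x/ΔP_y)(P̄_y/Q̄_x) = (-404/2.8)(15.90/1826.0).
ε_xy < 0, so the goods are complements.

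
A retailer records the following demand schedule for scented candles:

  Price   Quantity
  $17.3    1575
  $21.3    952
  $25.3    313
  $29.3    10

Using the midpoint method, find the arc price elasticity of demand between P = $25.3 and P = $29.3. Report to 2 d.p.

At P = 25.3, Q = 313; at P = 29.3, Q = 10.
ΔQ = -303, ΔP = 4.0. Midpoints: P̄ = 27.30, Q̄ = 161.5.
ε = (ΔQ/ΔP)(P̄/Q̄) = (-303/4.0)(27.30/161.5).

-12.80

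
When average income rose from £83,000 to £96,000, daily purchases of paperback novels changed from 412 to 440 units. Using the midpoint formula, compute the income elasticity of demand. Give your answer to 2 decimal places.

ΔQ = 28, ΔI = 13000. Midpoints: Ī = 89,500, Q̄ = 426.0.
ε_I = (ΔQ/ΔI)(Ī/Q̄) = (28/13000)(89500/426.0).

0.45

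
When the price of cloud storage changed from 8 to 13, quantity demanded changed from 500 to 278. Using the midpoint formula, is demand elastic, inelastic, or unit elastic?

elastic

Arc ε ≈ -1.198.
|ε| = 1.20 > 1.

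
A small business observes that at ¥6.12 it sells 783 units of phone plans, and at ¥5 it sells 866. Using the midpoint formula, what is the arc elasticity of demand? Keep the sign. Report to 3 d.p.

ΔQ = 866 − 783 = 83; ΔP = 5 − 6.12 = -1.12.
Midpoints: P̄ = 5.56, Q̄ = 824.5.
ε = (ΔQ/ΔP)(P̄/Q̄) = (83/-1.12)(5.56/824.5).

-0.500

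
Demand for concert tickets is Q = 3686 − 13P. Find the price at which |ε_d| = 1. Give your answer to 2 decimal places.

141.77

For linear demand Q = a − bP, ε = −bP/(a − bP). |ε| = 1 when bP = a − bP, i.e. P = a/(2b).
P = 3686/(2·13) = 3686/26 = 141.7692.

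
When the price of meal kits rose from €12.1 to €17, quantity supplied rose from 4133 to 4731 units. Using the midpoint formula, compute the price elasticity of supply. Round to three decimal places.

ΔQ = 4731 − 4133 = 598; ΔP = 17 − 12.1 = 4.9.
Midpoints: P̄ = 14.55, Q̄ = 4432.0.
ε_s = (ΔQ/ΔP)(P̄/Q̄) = (598/4.9)(14.55/4432.0).

0.401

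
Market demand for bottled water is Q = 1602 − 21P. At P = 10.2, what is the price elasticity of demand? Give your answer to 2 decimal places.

-0.15

At P = 10.2, Q = 1387.800.
dQ/dP = −21.
ε = (dQ/dP)(P/Q) = (-21)(10.2/1387.800).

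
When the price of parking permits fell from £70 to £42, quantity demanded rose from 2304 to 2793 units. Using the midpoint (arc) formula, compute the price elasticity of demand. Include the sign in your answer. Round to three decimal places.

-0.384

ΔQ = 2793 − 2304 = 489; ΔP = 42 − 70 = -28.
Midpoints: P̄ = 56.00, Q̄ = 2548.5.
ε = (ΔQ/ΔP)(P̄/Q̄) = (489/-28)(56.00/2548.5).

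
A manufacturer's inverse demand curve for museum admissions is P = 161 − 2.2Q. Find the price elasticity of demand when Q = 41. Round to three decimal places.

At Q = 41, P = 161 − 2.2(41) = 70.80.
dP/dQ = −2.2, so dQ/dP = 1/(−2.2) = -0.455.
ε = (dQ/dP)(P/Q) = (-0.455)(70.80/41).

-0.785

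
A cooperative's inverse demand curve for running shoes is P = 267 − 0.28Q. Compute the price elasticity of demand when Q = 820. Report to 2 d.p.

-0.16

At Q = 820, P = 267 − 0.28(820) = 37.40.
dP/dQ = −0.28, so dQ/dP = 1/(−0.28) = -3.571.
ε = (dQ/dP)(P/Q) = (-3.571)(37.40/820).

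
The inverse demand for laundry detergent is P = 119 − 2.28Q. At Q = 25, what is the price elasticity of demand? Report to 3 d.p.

-1.088

At Q = 25, P = 119 − 2.28(25) = 62.00.
dP/dQ = −2.28, so dQ/dP = 1/(−2.28) = -0.439.
ε = (dQ/dP)(P/Q) = (-0.439)(62.00/25).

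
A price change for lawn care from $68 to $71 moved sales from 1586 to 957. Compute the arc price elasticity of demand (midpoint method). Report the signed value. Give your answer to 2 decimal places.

-11.46

ΔQ = 957 − 1586 = -629; ΔP = 71 − 68 = 3.
Midpoints: P̄ = 69.50, Q̄ = 1271.5.
ε = (ΔQ/ΔP)(P̄/Q̄) = (-629/3)(69.50/1271.5).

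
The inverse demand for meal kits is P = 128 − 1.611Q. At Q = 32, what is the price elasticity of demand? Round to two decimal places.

-1.48

At Q = 32, P = 128 − 1.611(32) = 76.45.
dP/dQ = −1.611, so dQ/dP = 1/(−1.611) = -0.621.
ε = (dQ/dP)(P/Q) = (-0.621)(76.45/32).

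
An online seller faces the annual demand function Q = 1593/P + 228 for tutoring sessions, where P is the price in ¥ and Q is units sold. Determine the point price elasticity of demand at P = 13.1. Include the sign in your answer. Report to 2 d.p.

At P = 13.1, Q = 349.603.
dQ/dP = −1593/P² = -9.283.
ε = (dQ/dP)(P/Q) = (-9.283)(13.1/349.603).

-0.35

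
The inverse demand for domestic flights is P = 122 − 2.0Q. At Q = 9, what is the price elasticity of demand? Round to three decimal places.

-5.778

At Q = 9, P = 122 − 2.0(9) = 104.00.
dP/dQ = −2.0, so dQ/dP = 1/(−2.0) = -0.500.
ε = (dQ/dP)(P/Q) = (-0.500)(104.00/9).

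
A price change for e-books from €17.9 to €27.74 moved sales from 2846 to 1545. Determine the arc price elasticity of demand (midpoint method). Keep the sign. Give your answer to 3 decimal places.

-1.374

ΔQ = 1545 − 2846 = -1301; ΔP = 27.74 − 17.9 = 9.84.
Midpoints: P̄ = 22.82, Q̄ = 2195.5.
ε = (ΔQ/ΔP)(P̄/Q̄) = (-1301/9.84)(22.82/2195.5).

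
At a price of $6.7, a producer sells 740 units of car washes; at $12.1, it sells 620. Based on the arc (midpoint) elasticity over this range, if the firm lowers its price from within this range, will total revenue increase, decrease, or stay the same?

Arc ε = (-120/5.4)(9.40/680.0) ≈ -0.307.
|ε| = 0.31 < 1, so demand is inelastic. A price cut therefore reduces total revenue.

decrease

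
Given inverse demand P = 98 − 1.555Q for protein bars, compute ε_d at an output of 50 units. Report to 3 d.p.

-0.260

At Q = 50, P = 98 − 1.555(50) = 20.25.
dP/dQ = −1.555, so dQ/dP = 1/(−1.555) = -0.643.
ε = (dQ/dP)(P/Q) = (-0.643)(20.25/50).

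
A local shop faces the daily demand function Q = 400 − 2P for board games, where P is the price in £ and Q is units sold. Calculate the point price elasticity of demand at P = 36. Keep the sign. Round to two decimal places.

At P = 36, Q = 328.
dQ/dP = −2.
ε = (dQ/dP)(P/Q) = (-2)(36/328).

-0.22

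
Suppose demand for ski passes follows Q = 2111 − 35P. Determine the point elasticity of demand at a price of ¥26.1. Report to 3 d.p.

At P = 26.1, Q = 1197.500.
dQ/dP = −35.
ε = (dQ/dP)(P/Q) = (-35)(26.1/1197.500).
|ε| < 1, so demand is inelastic at this price.

-0.763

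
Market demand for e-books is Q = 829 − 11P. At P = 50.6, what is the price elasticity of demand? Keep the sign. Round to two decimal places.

At P = 50.6, Q = 272.400.
dQ/dP = −11.
ε = (dQ/dP)(P/Q) = (-11)(50.6/272.400).
|ε| > 1, so demand is elastic at this price.

-2.04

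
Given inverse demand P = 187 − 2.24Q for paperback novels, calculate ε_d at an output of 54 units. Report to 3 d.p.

-0.546

At Q = 54, P = 187 − 2.24(54) = 66.04.
dP/dQ = −2.24, so dQ/dP = 1/(−2.24) = -0.446.
ε = (dQ/dP)(P/Q) = (-0.446)(66.04/54).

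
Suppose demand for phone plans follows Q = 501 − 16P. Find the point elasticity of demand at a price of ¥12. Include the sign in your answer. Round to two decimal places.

-0.62

At P = 12, Q = 309.
dQ/dP = −16.
ε = (dQ/dP)(P/Q) = (-16)(12/309).
|ε| < 1, so demand is inelastic at this price.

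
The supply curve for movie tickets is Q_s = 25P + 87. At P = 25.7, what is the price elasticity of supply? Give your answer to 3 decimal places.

At P = 25.7, Q_s = 729.50.
dQ_s/dP = 25.
ε_s = (dQ_s/dP)(P/Q_s) = (25)(25.7/729.50).

0.881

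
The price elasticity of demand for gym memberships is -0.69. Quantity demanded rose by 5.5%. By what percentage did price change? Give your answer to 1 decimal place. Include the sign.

-8.0%

%ΔP ≈ %ΔQ / ε = (5.5%)/(-0.69) = -7.97%.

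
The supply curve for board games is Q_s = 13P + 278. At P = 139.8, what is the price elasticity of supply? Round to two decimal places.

At P = 139.8, Q_s = 2095.40.
dQ_s/dP = 13.
ε_s = (dQ_s/dP)(P/Q_s) = (13)(139.8/2095.40).

0.87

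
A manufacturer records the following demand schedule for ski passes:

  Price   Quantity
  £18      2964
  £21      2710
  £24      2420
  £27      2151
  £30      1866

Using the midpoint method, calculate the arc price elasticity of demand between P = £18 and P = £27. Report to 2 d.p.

-0.79

At P = 18, Q = 2964; at P = 27, Q = 2151.
ΔQ = -813, ΔP = 9. Midpoints: P̄ = 22.50, Q̄ = 2557.5.
ε = (ΔQ/ΔP)(P̄/Q̄) = (-813/9)(22.50/2557.5).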